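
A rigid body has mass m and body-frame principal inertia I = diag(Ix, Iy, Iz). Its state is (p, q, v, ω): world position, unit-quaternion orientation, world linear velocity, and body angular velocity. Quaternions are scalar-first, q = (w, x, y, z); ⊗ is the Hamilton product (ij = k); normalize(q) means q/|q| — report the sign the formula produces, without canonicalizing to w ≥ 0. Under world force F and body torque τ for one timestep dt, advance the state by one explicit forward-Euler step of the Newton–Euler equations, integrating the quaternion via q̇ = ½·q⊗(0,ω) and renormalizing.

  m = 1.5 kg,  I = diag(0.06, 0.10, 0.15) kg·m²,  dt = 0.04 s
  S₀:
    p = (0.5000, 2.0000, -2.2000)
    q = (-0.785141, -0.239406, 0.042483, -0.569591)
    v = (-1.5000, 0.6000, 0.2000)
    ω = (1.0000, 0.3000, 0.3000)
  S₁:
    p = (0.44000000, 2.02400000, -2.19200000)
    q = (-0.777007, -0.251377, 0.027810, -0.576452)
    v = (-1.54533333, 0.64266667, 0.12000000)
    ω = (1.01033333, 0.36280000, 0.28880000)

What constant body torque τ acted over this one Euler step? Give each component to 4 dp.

τ = (0.0200, 0.1300, -0.0300)

rate change Δω = (0.01033333, 0.06280000, -0.01120000)
ω₀×(Iω₀) = (0.0045, -0.0270, 0.0120)
I·α + gyro = (0.0200, 0.1300, -0.0300)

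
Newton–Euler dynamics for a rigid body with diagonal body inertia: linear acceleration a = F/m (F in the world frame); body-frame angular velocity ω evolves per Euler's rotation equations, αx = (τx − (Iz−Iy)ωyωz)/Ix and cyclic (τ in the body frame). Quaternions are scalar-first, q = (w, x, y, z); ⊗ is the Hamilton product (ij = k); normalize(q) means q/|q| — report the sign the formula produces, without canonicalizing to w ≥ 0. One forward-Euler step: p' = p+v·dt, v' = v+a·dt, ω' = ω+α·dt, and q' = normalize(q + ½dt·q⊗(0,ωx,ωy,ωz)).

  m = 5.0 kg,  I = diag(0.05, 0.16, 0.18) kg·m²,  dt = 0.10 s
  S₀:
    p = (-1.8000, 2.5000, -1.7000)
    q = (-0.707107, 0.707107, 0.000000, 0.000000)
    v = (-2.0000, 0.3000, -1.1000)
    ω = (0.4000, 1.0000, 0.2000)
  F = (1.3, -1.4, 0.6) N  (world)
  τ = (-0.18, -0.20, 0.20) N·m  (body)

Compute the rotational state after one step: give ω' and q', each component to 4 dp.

ω×(Iω) gyroscopic = (0.0040, -0.0104, 0.0440)
angular accel α = (-3.6800, -1.1850, 0.8667)
ω + α·dt = (0.0320, 0.8815, 0.2867)
Hamilton product q⊗(0,ω) = (-0.2828428, -0.2828428, -0.8485284, 0.5656856)
q + ½dt·q⊗(0,ω), renormalized = (-0.7202, 0.6919, -0.0424, 0.0282)

ω' = (0.0320, 0.8815, 0.2867)
q' = (-0.7202, 0.6919, -0.0424, 0.0282)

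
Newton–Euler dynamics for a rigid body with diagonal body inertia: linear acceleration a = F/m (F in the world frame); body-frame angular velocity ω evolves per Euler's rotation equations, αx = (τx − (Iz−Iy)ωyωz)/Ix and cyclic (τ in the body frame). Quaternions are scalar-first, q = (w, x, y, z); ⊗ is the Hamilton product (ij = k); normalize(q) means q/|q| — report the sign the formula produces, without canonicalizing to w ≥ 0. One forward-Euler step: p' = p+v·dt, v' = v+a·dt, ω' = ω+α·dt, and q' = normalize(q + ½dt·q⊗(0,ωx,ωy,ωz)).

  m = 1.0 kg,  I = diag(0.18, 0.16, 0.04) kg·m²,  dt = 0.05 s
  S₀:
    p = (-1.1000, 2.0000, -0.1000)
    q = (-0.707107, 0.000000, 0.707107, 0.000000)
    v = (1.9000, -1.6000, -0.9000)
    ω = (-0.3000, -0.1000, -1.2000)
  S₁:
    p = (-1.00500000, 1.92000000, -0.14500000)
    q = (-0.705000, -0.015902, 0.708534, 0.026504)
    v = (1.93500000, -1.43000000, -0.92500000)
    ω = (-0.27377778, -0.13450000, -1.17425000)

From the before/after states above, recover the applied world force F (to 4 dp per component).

v₁ − v₀ = (0.03500000, 0.17000000, -0.02500000)
applied force F = (0.7000, 3.4000, -0.5000)

F = (0.7000, 3.4000, -0.5000)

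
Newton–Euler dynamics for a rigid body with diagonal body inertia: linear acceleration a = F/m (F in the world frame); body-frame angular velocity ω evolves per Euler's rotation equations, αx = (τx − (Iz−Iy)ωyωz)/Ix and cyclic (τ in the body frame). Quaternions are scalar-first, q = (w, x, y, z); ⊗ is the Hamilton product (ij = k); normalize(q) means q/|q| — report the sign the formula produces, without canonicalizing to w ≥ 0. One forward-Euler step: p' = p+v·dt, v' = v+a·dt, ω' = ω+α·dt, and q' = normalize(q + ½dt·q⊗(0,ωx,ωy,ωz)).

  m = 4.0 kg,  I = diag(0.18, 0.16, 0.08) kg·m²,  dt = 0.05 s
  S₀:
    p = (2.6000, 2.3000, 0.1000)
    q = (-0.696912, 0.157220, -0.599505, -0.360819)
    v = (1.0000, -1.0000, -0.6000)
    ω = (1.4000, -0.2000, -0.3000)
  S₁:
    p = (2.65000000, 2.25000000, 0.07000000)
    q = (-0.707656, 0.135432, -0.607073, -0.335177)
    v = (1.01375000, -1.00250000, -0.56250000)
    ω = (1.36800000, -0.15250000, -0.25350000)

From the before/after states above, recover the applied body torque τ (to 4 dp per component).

ω₁ − ω₀ = (-0.03200000, 0.04750000, 0.04650000)
I·α + gyro = (-0.1200, 0.1100, 0.0800)

τ = (-0.1200, 0.1100, 0.0800)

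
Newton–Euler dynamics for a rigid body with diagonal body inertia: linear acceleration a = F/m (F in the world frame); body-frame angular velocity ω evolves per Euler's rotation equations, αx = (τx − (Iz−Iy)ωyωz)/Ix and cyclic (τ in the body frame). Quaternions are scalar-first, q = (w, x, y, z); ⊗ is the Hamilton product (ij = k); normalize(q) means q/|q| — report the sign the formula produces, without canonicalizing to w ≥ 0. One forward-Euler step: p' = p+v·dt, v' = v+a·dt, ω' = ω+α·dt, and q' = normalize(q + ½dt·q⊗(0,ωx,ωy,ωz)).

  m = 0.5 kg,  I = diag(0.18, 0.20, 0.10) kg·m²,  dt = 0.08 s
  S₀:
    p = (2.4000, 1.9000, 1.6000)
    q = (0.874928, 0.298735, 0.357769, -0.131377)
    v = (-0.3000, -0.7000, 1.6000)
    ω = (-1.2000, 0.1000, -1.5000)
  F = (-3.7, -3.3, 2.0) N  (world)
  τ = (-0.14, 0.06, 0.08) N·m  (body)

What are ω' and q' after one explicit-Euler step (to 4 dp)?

ω×(Iω) gyroscopic = (0.0150, 0.1440, -0.0024)
α = I⁻¹(τ − ω×Iω) = (-0.8611, -0.4200, 0.8240)
ω' = ω + α·dt = (-1.2689, 0.0664, -1.4341)
Hamilton product q⊗(0,ω) = (0.1256396, -1.5734294, 0.6932477, -0.8531957)
q + ½dt·q⊗(0,ω), renormalized = (0.8774, 0.2351, 0.3844, -0.1650)

ω' = (-1.2689, 0.0664, -1.4341)
q' = (0.8774, 0.2351, 0.3844, -0.1650)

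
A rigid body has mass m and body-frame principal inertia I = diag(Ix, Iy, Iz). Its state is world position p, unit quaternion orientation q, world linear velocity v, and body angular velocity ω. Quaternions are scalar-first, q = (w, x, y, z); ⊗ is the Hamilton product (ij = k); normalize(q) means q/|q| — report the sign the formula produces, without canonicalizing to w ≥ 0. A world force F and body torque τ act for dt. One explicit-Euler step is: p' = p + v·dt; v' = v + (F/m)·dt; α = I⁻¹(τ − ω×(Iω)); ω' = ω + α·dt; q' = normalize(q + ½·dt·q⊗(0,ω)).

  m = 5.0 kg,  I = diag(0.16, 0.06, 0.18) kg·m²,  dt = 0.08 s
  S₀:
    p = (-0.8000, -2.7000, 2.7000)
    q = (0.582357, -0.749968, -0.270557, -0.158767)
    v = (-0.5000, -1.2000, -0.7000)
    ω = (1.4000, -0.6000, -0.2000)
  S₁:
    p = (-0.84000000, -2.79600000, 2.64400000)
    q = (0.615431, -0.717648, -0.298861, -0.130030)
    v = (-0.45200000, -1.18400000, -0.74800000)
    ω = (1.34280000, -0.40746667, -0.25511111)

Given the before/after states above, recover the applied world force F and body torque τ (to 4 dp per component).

Δω = ω₁−ω₀ = (-0.05720000, 0.19253333, -0.05511111)
applied torque τ = (-0.1000, 0.1500, -0.0400)
v₁ − v₀ = (0.04800000, 0.01600000, -0.04800000)
m·(v₁−v₀)/dt = (3.0000, 1.0000, -3.0000)

F = (3.0000, 1.0000, -3.0000)
τ = (-0.1000, 0.1500, -0.0400)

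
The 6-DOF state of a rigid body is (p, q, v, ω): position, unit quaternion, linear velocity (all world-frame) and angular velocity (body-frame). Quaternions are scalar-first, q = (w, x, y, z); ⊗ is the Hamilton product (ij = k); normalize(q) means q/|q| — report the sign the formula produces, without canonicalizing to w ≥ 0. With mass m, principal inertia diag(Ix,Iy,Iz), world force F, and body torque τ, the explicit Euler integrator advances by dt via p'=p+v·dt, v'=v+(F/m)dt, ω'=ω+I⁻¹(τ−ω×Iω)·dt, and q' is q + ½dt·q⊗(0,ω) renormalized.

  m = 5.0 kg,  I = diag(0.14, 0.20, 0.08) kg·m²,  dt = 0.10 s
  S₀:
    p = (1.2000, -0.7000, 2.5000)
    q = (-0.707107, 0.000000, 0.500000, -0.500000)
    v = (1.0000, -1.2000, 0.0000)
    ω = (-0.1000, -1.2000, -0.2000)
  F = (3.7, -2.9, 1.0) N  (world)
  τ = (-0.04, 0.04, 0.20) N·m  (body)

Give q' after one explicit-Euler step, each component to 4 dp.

q' = (-0.6808, -0.0314, 0.5439, -0.4895)

q⊗(0,ω) = (0.5000000, -0.6292893, 0.8985284, 0.1914214)
q + ½dt·q⊗(0,ω), renormalized = (-0.6808, -0.0314, 0.5439, -0.4895)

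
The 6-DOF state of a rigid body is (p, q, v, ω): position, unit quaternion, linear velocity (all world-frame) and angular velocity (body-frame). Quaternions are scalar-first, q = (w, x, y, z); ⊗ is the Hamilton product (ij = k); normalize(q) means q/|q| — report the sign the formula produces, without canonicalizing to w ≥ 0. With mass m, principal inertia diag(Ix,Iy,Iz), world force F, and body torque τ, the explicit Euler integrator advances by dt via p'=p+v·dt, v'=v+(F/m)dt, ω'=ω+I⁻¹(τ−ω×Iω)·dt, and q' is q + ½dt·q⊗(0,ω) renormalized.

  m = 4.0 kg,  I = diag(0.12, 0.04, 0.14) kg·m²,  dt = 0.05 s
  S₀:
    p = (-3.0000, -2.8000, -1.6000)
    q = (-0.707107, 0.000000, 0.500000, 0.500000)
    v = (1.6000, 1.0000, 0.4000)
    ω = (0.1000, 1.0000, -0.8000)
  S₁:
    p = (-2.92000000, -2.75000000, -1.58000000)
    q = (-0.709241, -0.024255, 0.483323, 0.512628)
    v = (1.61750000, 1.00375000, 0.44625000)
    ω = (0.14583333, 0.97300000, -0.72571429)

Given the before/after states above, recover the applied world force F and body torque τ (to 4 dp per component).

v₁ − v₀ = (0.01750000, 0.00375000, 0.04625000)
m·(v₁−v₀)/dt = (1.4000, 0.3000, 3.7000)
rate change Δω = (0.04583333, -0.02700000, 0.07428571)
τ = I·(Δω/dt) + ω₀×(Iω₀) = (0.0300, -0.0200, 0.2000)

F = (1.4000, 0.3000, 3.7000)
τ = (0.0300, -0.0200, 0.2000)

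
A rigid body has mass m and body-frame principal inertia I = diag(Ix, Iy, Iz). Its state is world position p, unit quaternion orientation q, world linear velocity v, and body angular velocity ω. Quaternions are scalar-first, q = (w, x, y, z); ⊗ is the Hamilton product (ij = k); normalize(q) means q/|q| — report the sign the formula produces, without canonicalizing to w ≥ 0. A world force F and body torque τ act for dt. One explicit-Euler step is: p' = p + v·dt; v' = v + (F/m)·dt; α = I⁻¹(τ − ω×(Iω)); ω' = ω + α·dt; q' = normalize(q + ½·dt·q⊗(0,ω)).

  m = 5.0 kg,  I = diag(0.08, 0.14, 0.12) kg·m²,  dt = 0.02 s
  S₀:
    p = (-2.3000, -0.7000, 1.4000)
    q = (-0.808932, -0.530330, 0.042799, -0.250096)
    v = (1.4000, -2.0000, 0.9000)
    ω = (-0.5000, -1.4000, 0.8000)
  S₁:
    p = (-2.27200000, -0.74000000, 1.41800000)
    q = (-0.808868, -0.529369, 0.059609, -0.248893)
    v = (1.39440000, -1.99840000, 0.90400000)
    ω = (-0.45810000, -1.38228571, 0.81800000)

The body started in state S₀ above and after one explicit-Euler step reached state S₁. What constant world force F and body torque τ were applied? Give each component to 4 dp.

Δω = ω₁−ω₀ = (0.04190000, 0.01771429, 0.01800000)
I·α + gyro = (0.1900, 0.1400, 0.1500)
velocity change Δv = (-0.00560000, 0.00160000, 0.00400000)
F = m·Δv/dt = (-1.4000, 0.4000, 1.0000)

F = (-1.4000, 0.4000, 1.0000)
τ = (0.1900, 0.1400, 0.1500)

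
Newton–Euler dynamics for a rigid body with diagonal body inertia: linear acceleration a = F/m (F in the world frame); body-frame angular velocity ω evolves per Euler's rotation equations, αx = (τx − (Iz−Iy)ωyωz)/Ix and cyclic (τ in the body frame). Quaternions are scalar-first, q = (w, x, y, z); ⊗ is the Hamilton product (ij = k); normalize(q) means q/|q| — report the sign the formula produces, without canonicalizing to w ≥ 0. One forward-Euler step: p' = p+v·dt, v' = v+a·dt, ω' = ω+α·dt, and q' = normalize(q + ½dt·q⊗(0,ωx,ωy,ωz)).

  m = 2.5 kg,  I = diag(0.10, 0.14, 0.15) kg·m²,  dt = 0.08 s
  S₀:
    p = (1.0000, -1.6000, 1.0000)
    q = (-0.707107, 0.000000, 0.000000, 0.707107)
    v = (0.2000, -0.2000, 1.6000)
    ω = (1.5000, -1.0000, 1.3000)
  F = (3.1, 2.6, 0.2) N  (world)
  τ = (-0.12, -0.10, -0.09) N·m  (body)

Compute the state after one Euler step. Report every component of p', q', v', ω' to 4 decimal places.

p' = (1.0160, -1.6160, 1.1280)
q' = (-0.7410, -0.0141, 0.0704, 0.6677)
v' = (0.2992, -0.1168, 1.6064)
ω' = (1.4144, -1.0014, 1.2840)

linear accel F/m = (1.2400, 1.0400, 0.0800)
p + v·dt = (1.0160, -1.6160, 1.1280)
v' = v + a·dt = (0.2992, -0.1168, 1.6064)
gyro term ω×Iω = (-0.0130, -0.0975, -0.0600)
α = I⁻¹(τ − ω×Iω) = (-1.0700, -0.0179, -0.2000)
new body rate ω' = (1.4144, -1.0014, 1.2840)
2q̇ = q⊗(0,ω) = (-0.9192391, -0.3535535, 1.7677675, -0.9192391)
q' = normalize(q + ½dt·q⊗(0,ω)) = (-0.7410, -0.0141, 0.0704, 0.6677)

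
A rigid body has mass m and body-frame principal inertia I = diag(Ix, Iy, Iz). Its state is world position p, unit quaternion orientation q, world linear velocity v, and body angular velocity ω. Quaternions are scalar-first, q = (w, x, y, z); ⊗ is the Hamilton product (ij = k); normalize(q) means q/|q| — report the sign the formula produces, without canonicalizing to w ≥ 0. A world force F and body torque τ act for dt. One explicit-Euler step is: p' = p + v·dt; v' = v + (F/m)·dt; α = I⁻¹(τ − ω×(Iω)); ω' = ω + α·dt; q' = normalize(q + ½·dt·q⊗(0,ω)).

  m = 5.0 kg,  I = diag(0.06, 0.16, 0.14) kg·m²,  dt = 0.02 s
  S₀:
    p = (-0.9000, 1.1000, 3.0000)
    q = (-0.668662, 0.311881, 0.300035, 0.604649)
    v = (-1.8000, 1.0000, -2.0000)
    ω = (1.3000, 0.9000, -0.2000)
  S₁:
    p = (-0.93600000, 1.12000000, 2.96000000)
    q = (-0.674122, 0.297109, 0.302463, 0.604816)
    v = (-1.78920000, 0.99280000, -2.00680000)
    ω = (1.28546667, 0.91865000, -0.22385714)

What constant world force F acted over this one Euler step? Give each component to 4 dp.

velocity change Δv = (0.01080000, -0.00720000, -0.00680000)
applied force F = (2.7000, -1.8000, -1.7000)

F = (2.7000, -1.8000, -1.7000)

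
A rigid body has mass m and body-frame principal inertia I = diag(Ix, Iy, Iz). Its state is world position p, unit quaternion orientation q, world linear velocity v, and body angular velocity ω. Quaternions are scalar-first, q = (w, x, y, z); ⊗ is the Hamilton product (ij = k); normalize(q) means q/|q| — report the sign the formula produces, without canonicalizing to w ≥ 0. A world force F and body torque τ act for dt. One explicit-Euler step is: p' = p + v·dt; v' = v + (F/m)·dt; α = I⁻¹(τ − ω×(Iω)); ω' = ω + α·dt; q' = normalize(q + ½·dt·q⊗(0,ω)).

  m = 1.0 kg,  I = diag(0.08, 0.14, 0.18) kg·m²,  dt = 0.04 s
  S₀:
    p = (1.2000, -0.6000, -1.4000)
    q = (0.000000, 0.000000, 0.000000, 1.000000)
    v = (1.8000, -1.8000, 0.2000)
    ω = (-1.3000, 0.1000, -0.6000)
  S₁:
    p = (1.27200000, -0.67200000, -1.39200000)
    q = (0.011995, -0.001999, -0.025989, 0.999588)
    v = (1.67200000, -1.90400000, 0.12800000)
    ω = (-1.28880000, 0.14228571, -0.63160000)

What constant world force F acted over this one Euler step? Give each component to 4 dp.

velocity change Δv = (-0.12800000, -0.10400000, -0.07200000)
F = m·Δv/dt = (-3.2000, -2.6000, -1.8000)

F = (-3.2000, -2.6000, -1.8000)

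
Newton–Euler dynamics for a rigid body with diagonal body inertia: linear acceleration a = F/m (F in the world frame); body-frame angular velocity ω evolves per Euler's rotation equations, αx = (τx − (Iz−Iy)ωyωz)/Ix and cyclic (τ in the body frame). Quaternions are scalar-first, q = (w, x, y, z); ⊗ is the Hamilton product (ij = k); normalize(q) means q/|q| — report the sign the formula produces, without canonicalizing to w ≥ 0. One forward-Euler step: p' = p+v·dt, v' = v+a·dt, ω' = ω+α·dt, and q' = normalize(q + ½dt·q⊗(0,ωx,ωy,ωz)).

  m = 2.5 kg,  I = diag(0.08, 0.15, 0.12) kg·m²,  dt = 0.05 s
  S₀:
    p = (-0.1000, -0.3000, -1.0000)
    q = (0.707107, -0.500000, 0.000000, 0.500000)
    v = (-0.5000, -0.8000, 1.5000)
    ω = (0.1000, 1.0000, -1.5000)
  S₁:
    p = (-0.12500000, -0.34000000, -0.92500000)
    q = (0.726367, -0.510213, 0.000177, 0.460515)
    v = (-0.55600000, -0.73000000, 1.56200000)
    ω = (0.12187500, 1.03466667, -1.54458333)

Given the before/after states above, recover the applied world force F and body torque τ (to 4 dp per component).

v₁ − v₀ = (-0.05600000, 0.07000000, 0.06200000)
applied force F = (-2.8000, 3.5000, 3.1000)
Δω = ω₁−ω₀ = (0.02187500, 0.03466667, -0.04458333)
τ = I·(Δω/dt) + ω₀×(Iω₀) = (0.0800, 0.1100, -0.1000)

F = (-2.8000, 3.5000, 3.1000)
τ = (0.0800, 0.1100, -0.1000)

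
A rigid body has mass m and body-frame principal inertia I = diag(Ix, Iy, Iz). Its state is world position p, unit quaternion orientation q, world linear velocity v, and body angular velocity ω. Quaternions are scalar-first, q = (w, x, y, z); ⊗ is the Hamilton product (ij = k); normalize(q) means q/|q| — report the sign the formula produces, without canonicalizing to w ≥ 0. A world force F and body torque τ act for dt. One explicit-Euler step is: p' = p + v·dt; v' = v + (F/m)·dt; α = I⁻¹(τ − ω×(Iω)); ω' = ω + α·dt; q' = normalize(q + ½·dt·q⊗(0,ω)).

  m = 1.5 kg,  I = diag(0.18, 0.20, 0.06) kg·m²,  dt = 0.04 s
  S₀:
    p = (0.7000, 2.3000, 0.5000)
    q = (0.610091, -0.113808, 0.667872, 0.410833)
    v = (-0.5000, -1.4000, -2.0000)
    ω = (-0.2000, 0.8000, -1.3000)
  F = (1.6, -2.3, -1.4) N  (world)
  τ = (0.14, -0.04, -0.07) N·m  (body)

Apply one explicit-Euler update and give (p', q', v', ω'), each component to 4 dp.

precession coupling ω×(Iω) = (0.1456, 0.0312, -0.0032)
angular accel α = (-0.0311, -0.3560, -1.1133)
new body rate ω' = (-0.2012, 0.7858, -1.3445)
2q̇ = q⊗(0,ω) = (-0.0229763, -1.3189182, 0.2579558, -0.7505903)
q' = normalize(q + ½dt·q⊗(0,ω)) = (0.6093, -0.1401, 0.6727, 0.3956)
a = F/m = (1.0667, -1.5333, -0.9333)
p + v·dt = (0.6800, 2.2440, 0.4200)
new velocity v' = (-0.4573, -1.4613, -2.0373)

p' = (0.6800, 2.2440, 0.4200)
q' = (0.6093, -0.1401, 0.6727, 0.3956)
v' = (-0.4573, -1.4613, -2.0373)
ω' = (-0.2012, 0.7858, -1.3445)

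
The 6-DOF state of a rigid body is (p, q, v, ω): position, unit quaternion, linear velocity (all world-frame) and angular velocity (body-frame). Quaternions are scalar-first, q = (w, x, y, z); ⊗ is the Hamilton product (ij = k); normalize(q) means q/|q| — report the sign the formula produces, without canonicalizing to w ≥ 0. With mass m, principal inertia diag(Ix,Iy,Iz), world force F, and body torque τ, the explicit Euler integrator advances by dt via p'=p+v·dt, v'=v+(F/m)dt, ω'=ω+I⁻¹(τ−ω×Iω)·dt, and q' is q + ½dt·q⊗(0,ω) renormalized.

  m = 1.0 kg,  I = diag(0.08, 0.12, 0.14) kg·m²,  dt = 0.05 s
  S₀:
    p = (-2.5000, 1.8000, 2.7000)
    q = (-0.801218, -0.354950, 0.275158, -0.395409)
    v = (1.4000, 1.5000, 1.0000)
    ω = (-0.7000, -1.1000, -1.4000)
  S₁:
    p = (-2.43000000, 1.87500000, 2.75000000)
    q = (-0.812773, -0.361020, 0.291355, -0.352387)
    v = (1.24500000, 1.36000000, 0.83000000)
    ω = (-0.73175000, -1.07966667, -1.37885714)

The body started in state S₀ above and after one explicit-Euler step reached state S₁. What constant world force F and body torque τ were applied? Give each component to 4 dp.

F = (-3.1000, -2.8000, -3.4000)
τ = (-0.0200, -0.0100, 0.0900)

velocity change Δv = (-0.15500000, -0.14000000, -0.17000000)
applied force F = (-3.1000, -2.8000, -3.4000)
Δω = ω₁−ω₀ = (-0.03175000, 0.02033333, 0.02114286)
precession coupling = (0.0308, -0.0588, 0.0308)
applied torque τ = (-0.0200, -0.0100, 0.0900)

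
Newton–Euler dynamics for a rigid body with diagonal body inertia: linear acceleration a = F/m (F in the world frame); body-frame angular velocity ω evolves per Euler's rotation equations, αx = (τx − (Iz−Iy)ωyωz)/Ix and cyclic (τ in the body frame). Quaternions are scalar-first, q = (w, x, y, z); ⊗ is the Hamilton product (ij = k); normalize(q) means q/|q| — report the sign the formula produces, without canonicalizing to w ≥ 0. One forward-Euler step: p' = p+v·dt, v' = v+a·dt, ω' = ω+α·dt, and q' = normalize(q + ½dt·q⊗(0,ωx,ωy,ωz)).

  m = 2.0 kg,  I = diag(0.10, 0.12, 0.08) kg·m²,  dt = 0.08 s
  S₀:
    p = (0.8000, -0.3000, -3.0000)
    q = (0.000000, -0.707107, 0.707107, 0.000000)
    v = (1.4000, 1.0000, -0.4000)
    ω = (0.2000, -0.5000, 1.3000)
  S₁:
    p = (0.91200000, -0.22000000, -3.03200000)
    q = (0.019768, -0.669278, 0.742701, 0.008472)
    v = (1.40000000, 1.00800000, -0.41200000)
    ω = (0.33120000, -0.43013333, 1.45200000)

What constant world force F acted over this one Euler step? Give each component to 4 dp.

velocity change Δv = (0.00000000, 0.00800000, -0.01200000)
F = m·Δv/dt = (0.0000, 0.2000, -0.3000)

F = (0.0000, 0.2000, -0.3000)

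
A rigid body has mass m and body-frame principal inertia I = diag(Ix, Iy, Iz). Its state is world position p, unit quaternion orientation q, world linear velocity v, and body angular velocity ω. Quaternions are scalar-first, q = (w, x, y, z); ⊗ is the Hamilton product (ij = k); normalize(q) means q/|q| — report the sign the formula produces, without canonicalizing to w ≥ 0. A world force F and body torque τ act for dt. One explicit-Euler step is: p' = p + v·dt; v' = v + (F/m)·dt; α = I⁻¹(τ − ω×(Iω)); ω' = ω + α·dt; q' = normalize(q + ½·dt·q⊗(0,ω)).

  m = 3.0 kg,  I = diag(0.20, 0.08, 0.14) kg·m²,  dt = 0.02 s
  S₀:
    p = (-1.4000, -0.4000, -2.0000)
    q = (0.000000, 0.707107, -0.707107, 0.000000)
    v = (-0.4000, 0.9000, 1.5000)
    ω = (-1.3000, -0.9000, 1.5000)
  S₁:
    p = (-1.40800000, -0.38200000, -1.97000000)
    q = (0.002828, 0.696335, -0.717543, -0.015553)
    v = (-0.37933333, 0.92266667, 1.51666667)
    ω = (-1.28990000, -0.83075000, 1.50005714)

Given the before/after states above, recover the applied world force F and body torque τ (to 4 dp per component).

F = (3.1000, 3.4000, 2.5000)
τ = (0.0200, 0.1600, -0.1400)

rate change Δω = (0.01010000, 0.06925000, 0.00005714)
ω₀×(Iω₀) = (-0.0810, -0.1170, -0.1404)
τ = I·(Δω/dt) + ω₀×(Iω₀) = (0.0200, 0.1600, -0.1400)
v₁ − v₀ = (0.02066667, 0.02266667, 0.01666667)
m·(v₁−v₀)/dt = (3.1000, 3.4000, 2.5000)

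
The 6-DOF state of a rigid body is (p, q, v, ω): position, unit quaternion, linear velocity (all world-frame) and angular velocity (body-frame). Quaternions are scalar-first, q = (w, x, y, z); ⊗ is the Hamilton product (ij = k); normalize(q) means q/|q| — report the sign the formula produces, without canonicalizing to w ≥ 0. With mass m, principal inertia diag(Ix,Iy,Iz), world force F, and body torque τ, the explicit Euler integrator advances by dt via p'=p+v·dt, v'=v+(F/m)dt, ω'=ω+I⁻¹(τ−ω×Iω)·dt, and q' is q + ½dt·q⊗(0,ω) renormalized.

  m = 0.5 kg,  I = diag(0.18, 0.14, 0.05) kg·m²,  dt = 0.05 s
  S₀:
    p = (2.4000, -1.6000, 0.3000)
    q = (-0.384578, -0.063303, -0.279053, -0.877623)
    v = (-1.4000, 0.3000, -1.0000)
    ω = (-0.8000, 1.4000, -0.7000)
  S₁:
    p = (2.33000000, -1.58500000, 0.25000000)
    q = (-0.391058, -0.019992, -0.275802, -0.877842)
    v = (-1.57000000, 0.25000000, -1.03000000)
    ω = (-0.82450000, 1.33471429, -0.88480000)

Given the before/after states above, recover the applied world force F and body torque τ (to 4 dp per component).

Δω = ω₁−ω₀ = (-0.02450000, -0.06528571, -0.18480000)
precession coupling = (0.0882, 0.0728, 0.0448)
applied torque τ = (0.0000, -0.1100, -0.1400)
Δv = v₁−v₀ = (-0.17000000, -0.05000000, -0.03000000)
applied force F = (-1.7000, -0.5000, -0.3000)

F = (-1.7000, -0.5000, -0.3000)
τ = (0.0000, -0.1100, -0.1400)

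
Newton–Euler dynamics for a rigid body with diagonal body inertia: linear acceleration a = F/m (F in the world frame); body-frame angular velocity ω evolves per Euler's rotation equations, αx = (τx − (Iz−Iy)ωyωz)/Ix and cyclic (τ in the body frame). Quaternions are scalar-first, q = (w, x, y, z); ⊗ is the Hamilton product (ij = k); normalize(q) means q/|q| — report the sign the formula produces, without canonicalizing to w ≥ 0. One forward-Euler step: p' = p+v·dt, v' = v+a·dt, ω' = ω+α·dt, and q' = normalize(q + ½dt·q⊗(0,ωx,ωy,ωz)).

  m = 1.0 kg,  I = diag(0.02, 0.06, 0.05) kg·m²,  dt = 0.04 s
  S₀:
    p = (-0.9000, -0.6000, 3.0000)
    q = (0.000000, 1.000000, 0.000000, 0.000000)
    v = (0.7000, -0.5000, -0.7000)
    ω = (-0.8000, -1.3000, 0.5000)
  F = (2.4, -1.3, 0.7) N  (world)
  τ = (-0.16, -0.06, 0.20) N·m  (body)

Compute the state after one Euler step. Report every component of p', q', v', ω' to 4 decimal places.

angular accel α = (-8.3250, -1.2000, 3.1680)
ω' = ω + α·dt = (-1.1330, -1.3480, 0.6267)
2q̇ = q⊗(0,ω) = (0.8000000, 0.0000000, -0.5000000, -1.3000000)
q + ½dt·q⊗(0,ω), renormalized = (0.0160, 0.9995, -0.0100, -0.0260)
a = (2.4000, -1.3000, 0.7000)
new position p' = (-0.8720, -0.6200, 2.9720)
v' = v + a·dt = (0.7960, -0.5520, -0.6720)

p' = (-0.8720, -0.6200, 2.9720)
q' = (0.0160, 0.9995, -0.0100, -0.0260)
v' = (0.7960, -0.5520, -0.6720)
ω' = (-1.1330, -1.3480, 0.6267)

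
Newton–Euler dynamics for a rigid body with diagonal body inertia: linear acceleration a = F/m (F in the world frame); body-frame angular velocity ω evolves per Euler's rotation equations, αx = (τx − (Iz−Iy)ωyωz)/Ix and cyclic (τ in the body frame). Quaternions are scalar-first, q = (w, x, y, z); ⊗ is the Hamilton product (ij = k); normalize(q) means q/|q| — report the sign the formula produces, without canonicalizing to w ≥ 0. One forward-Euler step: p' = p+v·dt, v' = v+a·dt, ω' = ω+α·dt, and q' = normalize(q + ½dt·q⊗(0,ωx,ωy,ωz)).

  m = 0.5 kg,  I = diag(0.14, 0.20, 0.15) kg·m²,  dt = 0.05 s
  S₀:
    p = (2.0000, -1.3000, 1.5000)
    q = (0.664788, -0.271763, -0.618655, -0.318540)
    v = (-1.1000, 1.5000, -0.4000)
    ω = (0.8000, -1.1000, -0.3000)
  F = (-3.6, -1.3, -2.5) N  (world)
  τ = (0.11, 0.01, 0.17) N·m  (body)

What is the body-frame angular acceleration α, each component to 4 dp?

α = (0.9036, 0.0380, 1.4853)

gyro term ω×Iω = (-0.0165, 0.0024, -0.0528)
angular accel α = (0.9036, 0.0380, 1.4853)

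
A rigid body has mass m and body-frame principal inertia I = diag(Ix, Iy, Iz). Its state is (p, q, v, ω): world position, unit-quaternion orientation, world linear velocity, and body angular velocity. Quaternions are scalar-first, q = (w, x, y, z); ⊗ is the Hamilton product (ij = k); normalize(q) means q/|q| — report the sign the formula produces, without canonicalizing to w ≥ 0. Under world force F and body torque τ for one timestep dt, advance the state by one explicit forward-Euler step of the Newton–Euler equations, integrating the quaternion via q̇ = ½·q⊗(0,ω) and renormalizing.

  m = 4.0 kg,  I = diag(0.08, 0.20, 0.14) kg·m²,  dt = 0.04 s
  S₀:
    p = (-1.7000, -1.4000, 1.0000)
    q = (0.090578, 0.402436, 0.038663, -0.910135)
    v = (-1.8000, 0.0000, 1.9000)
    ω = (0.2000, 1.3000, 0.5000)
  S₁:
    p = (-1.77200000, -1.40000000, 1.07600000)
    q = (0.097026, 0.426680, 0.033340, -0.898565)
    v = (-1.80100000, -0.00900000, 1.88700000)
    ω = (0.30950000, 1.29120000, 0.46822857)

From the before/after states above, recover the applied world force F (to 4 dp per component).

Δv = v₁−v₀ = (-0.00100000, -0.00900000, -0.01300000)
applied force F = (-0.1000, -0.9000, -1.3000)

F = (-0.1000, -0.9000, -1.3000)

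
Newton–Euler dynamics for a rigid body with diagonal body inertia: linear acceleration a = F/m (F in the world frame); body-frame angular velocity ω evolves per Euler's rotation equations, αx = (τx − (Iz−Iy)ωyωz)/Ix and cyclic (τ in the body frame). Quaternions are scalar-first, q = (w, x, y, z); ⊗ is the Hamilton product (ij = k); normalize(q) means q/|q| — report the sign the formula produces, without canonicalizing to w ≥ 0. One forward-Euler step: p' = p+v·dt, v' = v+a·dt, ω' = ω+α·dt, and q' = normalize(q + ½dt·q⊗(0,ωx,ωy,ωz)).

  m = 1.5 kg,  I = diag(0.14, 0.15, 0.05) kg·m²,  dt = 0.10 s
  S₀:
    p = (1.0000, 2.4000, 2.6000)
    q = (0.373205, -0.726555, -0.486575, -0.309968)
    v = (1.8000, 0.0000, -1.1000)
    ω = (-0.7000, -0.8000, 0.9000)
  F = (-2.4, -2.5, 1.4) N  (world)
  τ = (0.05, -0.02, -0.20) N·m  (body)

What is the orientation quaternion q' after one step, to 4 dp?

q' = (0.3414, -0.7720, -0.4569, -0.2805)

2q̇ = q⊗(0,ω) = (-0.6188773, -0.9471354, 0.5723131, 0.5765260)
q' = normalize(q + ½dt·q⊗(0,ω)) = (0.3414, -0.7720, -0.4569, -0.2805)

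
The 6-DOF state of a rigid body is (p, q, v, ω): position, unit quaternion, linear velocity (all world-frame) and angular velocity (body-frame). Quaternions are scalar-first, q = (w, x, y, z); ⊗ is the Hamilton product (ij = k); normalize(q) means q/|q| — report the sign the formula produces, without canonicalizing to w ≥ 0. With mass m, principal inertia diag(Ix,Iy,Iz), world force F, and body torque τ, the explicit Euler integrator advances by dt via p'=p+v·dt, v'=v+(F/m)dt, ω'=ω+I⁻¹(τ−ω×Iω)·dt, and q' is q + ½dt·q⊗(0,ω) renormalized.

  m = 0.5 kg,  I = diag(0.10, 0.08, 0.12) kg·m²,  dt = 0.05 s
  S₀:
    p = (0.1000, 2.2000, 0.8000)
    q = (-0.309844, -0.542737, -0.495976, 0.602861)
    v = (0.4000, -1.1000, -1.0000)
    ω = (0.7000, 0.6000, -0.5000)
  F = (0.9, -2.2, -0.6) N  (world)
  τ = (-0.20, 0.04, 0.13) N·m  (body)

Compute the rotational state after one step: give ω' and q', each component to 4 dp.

ω' = (0.6060, 0.6206, -0.4423)
q' = (-0.2853, -0.5508, -0.4967, 0.6071)

precession coupling ω×(Iω) = (-0.0120, 0.0070, -0.0084)
(τ − ω×Iω)/I = (-1.8800, 0.4125, 1.1533)
new body rate ω' = (0.6060, 0.6206, -0.4423)
Hamilton product q⊗(0,ω) = (0.9789320, -0.3306194, -0.0352722, 0.1764630)
q + ½dt·q⊗(0,ω), renormalized = (-0.2853, -0.5508, -0.4967, 0.6071)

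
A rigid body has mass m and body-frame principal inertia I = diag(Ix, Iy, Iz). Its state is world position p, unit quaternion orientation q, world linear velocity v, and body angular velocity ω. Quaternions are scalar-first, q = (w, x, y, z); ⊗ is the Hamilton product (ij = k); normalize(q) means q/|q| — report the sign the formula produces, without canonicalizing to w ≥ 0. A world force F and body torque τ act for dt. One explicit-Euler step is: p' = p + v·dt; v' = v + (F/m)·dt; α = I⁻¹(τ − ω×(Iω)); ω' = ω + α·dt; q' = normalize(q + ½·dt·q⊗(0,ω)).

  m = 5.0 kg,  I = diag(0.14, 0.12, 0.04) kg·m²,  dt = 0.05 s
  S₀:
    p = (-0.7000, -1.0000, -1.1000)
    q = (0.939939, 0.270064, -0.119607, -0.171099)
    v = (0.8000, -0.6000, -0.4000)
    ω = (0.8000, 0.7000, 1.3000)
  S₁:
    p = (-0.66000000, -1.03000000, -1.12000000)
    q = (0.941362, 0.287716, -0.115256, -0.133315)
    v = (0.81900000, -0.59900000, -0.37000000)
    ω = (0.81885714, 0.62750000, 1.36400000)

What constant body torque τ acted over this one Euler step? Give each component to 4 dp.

τ = (-0.0200, -0.0700, 0.0400)

Δω = ω₁−ω₀ = (0.01885714, -0.07250000, 0.06400000)
gyro term ω₀×Iω₀ = (-0.0728, 0.1040, -0.0112)
I·α + gyro = (-0.0200, -0.0700, 0.0400)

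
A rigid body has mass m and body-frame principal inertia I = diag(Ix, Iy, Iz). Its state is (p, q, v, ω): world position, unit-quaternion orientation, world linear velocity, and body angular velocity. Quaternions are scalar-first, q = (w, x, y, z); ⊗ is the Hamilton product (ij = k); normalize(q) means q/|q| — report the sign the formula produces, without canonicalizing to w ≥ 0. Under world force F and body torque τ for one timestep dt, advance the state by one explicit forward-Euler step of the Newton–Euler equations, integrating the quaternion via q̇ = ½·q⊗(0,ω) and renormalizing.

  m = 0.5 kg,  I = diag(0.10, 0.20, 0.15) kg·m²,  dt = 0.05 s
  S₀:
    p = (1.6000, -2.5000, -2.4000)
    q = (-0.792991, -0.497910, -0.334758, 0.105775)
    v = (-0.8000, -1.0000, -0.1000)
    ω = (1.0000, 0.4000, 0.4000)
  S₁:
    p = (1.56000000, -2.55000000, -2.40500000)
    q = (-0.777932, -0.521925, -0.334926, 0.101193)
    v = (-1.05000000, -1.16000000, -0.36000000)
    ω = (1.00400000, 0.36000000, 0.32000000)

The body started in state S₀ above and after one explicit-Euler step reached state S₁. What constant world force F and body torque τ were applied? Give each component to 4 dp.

F = (-2.5000, -1.6000, -2.6000)
τ = (0.0000, -0.1800, -0.2000)

velocity change Δv = (-0.25000000, -0.16000000, -0.26000000)
m·(v₁−v₀)/dt = (-2.5000, -1.6000, -2.6000)
Δω = ω₁−ω₀ = (0.00400000, -0.04000000, -0.08000000)
applied torque τ = (0.0000, -0.1800, -0.2000)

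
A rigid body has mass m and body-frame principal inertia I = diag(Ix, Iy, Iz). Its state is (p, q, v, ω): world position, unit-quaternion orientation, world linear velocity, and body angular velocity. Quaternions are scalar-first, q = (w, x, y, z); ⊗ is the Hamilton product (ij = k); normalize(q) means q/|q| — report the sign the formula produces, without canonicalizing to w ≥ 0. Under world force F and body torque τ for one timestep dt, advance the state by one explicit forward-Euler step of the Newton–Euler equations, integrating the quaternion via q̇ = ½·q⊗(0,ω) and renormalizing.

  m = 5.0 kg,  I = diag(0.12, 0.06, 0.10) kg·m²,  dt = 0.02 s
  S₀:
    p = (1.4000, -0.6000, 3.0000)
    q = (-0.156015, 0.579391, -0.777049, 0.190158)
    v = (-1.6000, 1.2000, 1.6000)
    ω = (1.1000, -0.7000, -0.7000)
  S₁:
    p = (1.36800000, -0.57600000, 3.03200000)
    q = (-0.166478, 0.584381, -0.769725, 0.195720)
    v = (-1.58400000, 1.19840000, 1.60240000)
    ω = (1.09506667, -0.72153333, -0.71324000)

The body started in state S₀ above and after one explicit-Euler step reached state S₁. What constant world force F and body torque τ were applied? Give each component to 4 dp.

velocity change Δv = (0.01600000, -0.00160000, 0.00240000)
applied force F = (4.0000, -0.4000, 0.6000)
Δω = ω₁−ω₀ = (-0.00493333, -0.02153333, -0.01324000)
I·α + gyro = (-0.0100, -0.0800, -0.0200)

F = (4.0000, -0.4000, 0.6000)
τ = (-0.0100, -0.0800, -0.0200)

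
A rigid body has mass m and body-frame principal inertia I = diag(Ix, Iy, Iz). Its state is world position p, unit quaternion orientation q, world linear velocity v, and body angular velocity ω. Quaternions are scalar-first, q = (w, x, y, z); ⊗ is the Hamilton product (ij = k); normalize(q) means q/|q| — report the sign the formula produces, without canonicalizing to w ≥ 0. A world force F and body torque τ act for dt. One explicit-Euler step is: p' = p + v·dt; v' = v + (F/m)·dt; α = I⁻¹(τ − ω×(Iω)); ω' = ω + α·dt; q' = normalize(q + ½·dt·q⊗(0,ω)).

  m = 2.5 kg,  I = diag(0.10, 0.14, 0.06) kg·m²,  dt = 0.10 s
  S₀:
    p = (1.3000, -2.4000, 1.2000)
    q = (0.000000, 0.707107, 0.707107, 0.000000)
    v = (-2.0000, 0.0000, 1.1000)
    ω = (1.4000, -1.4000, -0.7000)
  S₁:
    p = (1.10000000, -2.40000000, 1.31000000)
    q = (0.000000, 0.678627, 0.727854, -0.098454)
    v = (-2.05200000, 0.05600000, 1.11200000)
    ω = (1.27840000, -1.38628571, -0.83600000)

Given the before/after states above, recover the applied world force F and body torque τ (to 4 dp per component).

F = (-1.3000, 1.4000, 0.3000)
τ = (-0.2000, -0.0200, -0.1600)

rate change Δω = (-0.12160000, 0.01371429, -0.13600000)
gyro term ω₀×Iω₀ = (-0.0784, -0.0392, -0.0784)
applied torque τ = (-0.2000, -0.0200, -0.1600)
velocity change Δv = (-0.05200000, 0.05600000, 0.01200000)
F = m·Δv/dt = (-1.3000, 1.4000, 0.3000)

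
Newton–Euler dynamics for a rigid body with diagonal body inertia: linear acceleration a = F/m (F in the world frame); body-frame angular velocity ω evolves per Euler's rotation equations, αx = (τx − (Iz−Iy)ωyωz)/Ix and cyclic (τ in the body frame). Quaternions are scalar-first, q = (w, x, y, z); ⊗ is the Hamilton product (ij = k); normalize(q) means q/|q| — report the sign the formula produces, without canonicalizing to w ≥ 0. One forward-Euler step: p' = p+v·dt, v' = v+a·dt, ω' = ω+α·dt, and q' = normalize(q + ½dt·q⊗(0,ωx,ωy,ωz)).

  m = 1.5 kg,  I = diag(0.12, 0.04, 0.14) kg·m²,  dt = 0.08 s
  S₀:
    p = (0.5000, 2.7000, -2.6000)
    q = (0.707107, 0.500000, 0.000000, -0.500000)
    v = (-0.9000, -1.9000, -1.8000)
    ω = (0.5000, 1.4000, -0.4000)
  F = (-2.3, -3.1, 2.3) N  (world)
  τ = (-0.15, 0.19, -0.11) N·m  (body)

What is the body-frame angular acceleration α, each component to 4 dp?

α = (-0.7833, 4.6500, -0.3857)

precession coupling ω×(Iω) = (-0.0560, 0.0040, -0.0560)
α = I⁻¹(τ − ω×Iω) = (-0.7833, 4.6500, -0.3857)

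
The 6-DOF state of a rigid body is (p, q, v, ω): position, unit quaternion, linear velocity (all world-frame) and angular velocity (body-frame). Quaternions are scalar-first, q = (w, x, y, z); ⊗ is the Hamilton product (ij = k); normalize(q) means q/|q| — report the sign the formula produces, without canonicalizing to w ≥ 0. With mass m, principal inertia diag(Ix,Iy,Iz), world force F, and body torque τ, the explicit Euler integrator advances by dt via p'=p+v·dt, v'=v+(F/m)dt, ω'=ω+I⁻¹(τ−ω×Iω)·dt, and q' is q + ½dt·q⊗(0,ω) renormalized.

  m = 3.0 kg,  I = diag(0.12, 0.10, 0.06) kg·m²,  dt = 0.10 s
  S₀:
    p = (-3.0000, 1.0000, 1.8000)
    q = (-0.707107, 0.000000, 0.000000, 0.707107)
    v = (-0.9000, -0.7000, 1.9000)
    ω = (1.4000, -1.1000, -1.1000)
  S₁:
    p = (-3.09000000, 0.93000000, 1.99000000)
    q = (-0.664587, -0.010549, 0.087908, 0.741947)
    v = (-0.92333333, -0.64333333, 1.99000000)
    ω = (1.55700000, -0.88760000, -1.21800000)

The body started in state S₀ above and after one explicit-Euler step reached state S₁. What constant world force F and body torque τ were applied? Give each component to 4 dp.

F = (-0.7000, 1.7000, 2.7000)
τ = (0.1400, 0.1200, -0.0400)

Δω = ω₁−ω₀ = (0.15700000, 0.21240000, -0.11800000)
applied torque τ = (0.1400, 0.1200, -0.0400)
velocity change Δv = (-0.02333333, 0.05666667, 0.09000000)
F = m·Δv/dt = (-0.7000, 1.7000, 2.7000)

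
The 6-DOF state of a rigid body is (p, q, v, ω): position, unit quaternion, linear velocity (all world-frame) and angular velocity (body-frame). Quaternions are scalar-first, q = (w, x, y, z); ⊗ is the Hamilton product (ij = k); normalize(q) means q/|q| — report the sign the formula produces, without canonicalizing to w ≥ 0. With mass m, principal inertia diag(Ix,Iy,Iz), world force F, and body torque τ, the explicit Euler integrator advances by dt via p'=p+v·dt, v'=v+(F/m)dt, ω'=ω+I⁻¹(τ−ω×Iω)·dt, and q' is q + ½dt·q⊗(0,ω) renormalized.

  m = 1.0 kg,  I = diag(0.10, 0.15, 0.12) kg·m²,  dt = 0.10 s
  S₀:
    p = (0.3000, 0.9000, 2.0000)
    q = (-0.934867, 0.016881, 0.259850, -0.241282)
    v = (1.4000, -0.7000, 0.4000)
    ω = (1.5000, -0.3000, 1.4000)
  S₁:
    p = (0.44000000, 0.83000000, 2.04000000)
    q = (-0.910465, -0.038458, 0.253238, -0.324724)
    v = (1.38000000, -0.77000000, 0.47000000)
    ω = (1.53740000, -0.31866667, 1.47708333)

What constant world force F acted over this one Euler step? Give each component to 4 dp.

F = (-0.2000, -0.7000, 0.7000)

v₁ − v₀ = (-0.02000000, -0.07000000, 0.07000000)
applied force F = (-0.2000, -0.7000, 0.7000)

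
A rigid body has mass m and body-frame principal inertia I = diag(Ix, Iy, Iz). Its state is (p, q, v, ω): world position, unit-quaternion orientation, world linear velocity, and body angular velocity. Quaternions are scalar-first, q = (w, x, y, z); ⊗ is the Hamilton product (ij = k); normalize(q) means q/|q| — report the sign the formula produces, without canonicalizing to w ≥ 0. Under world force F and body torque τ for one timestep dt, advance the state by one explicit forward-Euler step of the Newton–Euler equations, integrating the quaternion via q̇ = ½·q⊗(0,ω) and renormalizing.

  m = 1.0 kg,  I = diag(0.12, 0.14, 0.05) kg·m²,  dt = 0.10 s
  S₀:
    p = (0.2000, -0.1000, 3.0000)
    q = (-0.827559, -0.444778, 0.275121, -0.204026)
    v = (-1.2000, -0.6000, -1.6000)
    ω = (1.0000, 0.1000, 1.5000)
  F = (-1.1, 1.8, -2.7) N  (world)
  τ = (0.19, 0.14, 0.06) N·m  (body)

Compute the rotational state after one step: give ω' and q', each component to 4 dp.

ω' = (1.1696, 0.1250, 1.6160)
q' = (-0.7882, -0.4626, 0.2929, -0.2809)

precession coupling ω×(Iω) = (-0.0135, 0.1050, 0.0020)
(τ − ω×Iω)/I = (1.6958, 0.2500, 1.1600)
new body rate ω' = (1.1696, 0.1250, 1.6160)
q⊗(0,ω) = (0.7233049, -0.3944749, 0.3803851, -1.5609373)
updated quaternion q' = (-0.7882, -0.4626, 0.2929, -0.2809)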